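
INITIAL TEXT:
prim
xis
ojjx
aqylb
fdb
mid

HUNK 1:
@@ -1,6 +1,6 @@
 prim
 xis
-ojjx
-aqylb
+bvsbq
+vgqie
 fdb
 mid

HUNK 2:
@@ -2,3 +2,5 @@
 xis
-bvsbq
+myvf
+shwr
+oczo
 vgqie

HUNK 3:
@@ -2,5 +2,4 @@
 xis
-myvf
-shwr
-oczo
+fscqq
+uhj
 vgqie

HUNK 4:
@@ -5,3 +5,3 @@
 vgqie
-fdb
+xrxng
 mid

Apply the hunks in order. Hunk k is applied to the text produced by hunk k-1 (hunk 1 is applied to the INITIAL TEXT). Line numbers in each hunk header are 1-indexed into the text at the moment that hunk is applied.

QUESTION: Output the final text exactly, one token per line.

Answer: prim
xis
fscqq
uhj
vgqie
xrxng
mid

Derivation:
Hunk 1: at line 1 remove [ojjx,aqylb] add [bvsbq,vgqie] -> 6 lines: prim xis bvsbq vgqie fdb mid
Hunk 2: at line 2 remove [bvsbq] add [myvf,shwr,oczo] -> 8 lines: prim xis myvf shwr oczo vgqie fdb mid
Hunk 3: at line 2 remove [myvf,shwr,oczo] add [fscqq,uhj] -> 7 lines: prim xis fscqq uhj vgqie fdb mid
Hunk 4: at line 5 remove [fdb] add [xrxng] -> 7 lines: prim xis fscqq uhj vgqie xrxng mid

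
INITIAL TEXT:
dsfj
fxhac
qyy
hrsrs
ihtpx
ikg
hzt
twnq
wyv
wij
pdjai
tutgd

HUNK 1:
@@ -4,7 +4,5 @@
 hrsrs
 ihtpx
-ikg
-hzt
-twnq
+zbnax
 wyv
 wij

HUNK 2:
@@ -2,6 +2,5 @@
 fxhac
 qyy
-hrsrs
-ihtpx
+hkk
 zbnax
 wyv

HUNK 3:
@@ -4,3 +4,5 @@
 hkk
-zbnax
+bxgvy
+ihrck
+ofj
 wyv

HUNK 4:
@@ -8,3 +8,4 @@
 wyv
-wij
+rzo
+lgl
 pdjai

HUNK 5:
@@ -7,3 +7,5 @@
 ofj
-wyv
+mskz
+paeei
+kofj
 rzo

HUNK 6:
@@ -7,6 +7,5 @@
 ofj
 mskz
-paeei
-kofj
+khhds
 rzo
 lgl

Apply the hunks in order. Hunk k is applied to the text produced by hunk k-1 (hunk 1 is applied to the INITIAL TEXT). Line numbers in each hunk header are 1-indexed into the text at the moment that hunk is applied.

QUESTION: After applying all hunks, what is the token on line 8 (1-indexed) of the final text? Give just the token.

Hunk 1: at line 4 remove [ikg,hzt,twnq] add [zbnax] -> 10 lines: dsfj fxhac qyy hrsrs ihtpx zbnax wyv wij pdjai tutgd
Hunk 2: at line 2 remove [hrsrs,ihtpx] add [hkk] -> 9 lines: dsfj fxhac qyy hkk zbnax wyv wij pdjai tutgd
Hunk 3: at line 4 remove [zbnax] add [bxgvy,ihrck,ofj] -> 11 lines: dsfj fxhac qyy hkk bxgvy ihrck ofj wyv wij pdjai tutgd
Hunk 4: at line 8 remove [wij] add [rzo,lgl] -> 12 lines: dsfj fxhac qyy hkk bxgvy ihrck ofj wyv rzo lgl pdjai tutgd
Hunk 5: at line 7 remove [wyv] add [mskz,paeei,kofj] -> 14 lines: dsfj fxhac qyy hkk bxgvy ihrck ofj mskz paeei kofj rzo lgl pdjai tutgd
Hunk 6: at line 7 remove [paeei,kofj] add [khhds] -> 13 lines: dsfj fxhac qyy hkk bxgvy ihrck ofj mskz khhds rzo lgl pdjai tutgd
Final line 8: mskz

Answer: mskz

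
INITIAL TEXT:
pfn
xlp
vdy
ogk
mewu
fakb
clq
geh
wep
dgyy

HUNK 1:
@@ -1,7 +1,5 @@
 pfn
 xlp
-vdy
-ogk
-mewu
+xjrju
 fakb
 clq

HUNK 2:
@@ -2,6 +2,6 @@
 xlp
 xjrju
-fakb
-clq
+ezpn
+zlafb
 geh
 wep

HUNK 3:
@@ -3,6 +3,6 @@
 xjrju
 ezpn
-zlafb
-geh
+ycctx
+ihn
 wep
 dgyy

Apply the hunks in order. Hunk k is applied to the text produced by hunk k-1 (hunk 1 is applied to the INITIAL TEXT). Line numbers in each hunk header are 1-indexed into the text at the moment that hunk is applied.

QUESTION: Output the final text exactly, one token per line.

Hunk 1: at line 1 remove [vdy,ogk,mewu] add [xjrju] -> 8 lines: pfn xlp xjrju fakb clq geh wep dgyy
Hunk 2: at line 2 remove [fakb,clq] add [ezpn,zlafb] -> 8 lines: pfn xlp xjrju ezpn zlafb geh wep dgyy
Hunk 3: at line 3 remove [zlafb,geh] add [ycctx,ihn] -> 8 lines: pfn xlp xjrju ezpn ycctx ihn wep dgyy

Answer: pfn
xlp
xjrju
ezpn
ycctx
ihn
wep
dgyy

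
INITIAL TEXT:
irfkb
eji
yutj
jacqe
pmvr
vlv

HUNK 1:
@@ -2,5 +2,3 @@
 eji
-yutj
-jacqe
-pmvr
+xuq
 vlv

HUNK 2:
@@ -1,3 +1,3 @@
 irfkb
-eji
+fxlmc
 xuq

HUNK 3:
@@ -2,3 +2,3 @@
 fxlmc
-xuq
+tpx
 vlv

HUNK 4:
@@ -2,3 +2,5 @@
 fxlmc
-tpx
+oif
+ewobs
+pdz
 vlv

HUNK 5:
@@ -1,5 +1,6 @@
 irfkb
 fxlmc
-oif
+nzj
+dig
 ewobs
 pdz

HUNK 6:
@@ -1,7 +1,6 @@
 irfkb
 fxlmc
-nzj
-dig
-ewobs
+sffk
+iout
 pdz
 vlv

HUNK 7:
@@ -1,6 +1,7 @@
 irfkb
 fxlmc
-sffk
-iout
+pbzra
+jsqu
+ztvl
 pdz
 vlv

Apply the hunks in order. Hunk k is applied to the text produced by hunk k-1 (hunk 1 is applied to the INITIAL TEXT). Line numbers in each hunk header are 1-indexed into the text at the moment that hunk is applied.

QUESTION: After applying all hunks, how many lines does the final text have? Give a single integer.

Answer: 7

Derivation:
Hunk 1: at line 2 remove [yutj,jacqe,pmvr] add [xuq] -> 4 lines: irfkb eji xuq vlv
Hunk 2: at line 1 remove [eji] add [fxlmc] -> 4 lines: irfkb fxlmc xuq vlv
Hunk 3: at line 2 remove [xuq] add [tpx] -> 4 lines: irfkb fxlmc tpx vlv
Hunk 4: at line 2 remove [tpx] add [oif,ewobs,pdz] -> 6 lines: irfkb fxlmc oif ewobs pdz vlv
Hunk 5: at line 1 remove [oif] add [nzj,dig] -> 7 lines: irfkb fxlmc nzj dig ewobs pdz vlv
Hunk 6: at line 1 remove [nzj,dig,ewobs] add [sffk,iout] -> 6 lines: irfkb fxlmc sffk iout pdz vlv
Hunk 7: at line 1 remove [sffk,iout] add [pbzra,jsqu,ztvl] -> 7 lines: irfkb fxlmc pbzra jsqu ztvl pdz vlv
Final line count: 7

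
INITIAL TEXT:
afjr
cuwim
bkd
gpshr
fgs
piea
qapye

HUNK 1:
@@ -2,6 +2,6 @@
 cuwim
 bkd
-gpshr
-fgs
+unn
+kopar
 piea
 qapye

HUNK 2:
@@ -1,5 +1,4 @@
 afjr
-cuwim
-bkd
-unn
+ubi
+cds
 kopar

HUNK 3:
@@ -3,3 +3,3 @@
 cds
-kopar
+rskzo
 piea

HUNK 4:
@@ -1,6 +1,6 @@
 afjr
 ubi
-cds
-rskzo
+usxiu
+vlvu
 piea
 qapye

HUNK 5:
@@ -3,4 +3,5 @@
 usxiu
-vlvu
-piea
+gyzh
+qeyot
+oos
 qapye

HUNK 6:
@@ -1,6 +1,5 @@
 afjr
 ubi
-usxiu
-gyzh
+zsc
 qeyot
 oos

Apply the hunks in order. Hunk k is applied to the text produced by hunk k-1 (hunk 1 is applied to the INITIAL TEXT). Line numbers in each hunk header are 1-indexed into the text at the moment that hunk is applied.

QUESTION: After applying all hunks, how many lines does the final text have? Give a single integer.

Hunk 1: at line 2 remove [gpshr,fgs] add [unn,kopar] -> 7 lines: afjr cuwim bkd unn kopar piea qapye
Hunk 2: at line 1 remove [cuwim,bkd,unn] add [ubi,cds] -> 6 lines: afjr ubi cds kopar piea qapye
Hunk 3: at line 3 remove [kopar] add [rskzo] -> 6 lines: afjr ubi cds rskzo piea qapye
Hunk 4: at line 1 remove [cds,rskzo] add [usxiu,vlvu] -> 6 lines: afjr ubi usxiu vlvu piea qapye
Hunk 5: at line 3 remove [vlvu,piea] add [gyzh,qeyot,oos] -> 7 lines: afjr ubi usxiu gyzh qeyot oos qapye
Hunk 6: at line 1 remove [usxiu,gyzh] add [zsc] -> 6 lines: afjr ubi zsc qeyot oos qapye
Final line count: 6

Answer: 6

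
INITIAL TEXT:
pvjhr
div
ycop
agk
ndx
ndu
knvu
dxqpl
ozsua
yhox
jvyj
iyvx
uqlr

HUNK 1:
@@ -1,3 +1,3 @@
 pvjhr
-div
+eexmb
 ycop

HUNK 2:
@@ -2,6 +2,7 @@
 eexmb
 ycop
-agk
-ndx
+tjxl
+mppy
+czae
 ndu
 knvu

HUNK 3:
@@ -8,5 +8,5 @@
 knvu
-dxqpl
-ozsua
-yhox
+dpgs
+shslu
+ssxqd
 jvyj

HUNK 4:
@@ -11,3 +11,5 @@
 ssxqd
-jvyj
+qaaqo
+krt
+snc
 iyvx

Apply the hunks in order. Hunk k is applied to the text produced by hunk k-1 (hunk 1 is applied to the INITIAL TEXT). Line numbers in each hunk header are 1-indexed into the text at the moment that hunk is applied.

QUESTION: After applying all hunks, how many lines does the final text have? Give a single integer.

Hunk 1: at line 1 remove [div] add [eexmb] -> 13 lines: pvjhr eexmb ycop agk ndx ndu knvu dxqpl ozsua yhox jvyj iyvx uqlr
Hunk 2: at line 2 remove [agk,ndx] add [tjxl,mppy,czae] -> 14 lines: pvjhr eexmb ycop tjxl mppy czae ndu knvu dxqpl ozsua yhox jvyj iyvx uqlr
Hunk 3: at line 8 remove [dxqpl,ozsua,yhox] add [dpgs,shslu,ssxqd] -> 14 lines: pvjhr eexmb ycop tjxl mppy czae ndu knvu dpgs shslu ssxqd jvyj iyvx uqlr
Hunk 4: at line 11 remove [jvyj] add [qaaqo,krt,snc] -> 16 lines: pvjhr eexmb ycop tjxl mppy czae ndu knvu dpgs shslu ssxqd qaaqo krt snc iyvx uqlr
Final line count: 16

Answer: 16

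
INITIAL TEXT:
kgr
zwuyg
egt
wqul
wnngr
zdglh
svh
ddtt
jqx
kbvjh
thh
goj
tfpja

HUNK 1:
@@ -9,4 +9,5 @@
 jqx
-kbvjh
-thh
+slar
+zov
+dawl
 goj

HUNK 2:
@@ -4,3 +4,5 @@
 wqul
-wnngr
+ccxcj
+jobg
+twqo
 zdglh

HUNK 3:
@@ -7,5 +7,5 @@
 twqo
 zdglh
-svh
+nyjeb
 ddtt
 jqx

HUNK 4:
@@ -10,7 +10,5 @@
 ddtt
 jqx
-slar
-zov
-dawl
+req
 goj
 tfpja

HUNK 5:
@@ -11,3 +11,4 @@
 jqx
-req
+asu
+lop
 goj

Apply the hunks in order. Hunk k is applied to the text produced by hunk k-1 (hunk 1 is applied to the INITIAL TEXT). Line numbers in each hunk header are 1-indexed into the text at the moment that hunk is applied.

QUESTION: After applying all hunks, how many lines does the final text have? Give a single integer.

Hunk 1: at line 9 remove [kbvjh,thh] add [slar,zov,dawl] -> 14 lines: kgr zwuyg egt wqul wnngr zdglh svh ddtt jqx slar zov dawl goj tfpja
Hunk 2: at line 4 remove [wnngr] add [ccxcj,jobg,twqo] -> 16 lines: kgr zwuyg egt wqul ccxcj jobg twqo zdglh svh ddtt jqx slar zov dawl goj tfpja
Hunk 3: at line 7 remove [svh] add [nyjeb] -> 16 lines: kgr zwuyg egt wqul ccxcj jobg twqo zdglh nyjeb ddtt jqx slar zov dawl goj tfpja
Hunk 4: at line 10 remove [slar,zov,dawl] add [req] -> 14 lines: kgr zwuyg egt wqul ccxcj jobg twqo zdglh nyjeb ddtt jqx req goj tfpja
Hunk 5: at line 11 remove [req] add [asu,lop] -> 15 lines: kgr zwuyg egt wqul ccxcj jobg twqo zdglh nyjeb ddtt jqx asu lop goj tfpja
Final line count: 15

Answer: 15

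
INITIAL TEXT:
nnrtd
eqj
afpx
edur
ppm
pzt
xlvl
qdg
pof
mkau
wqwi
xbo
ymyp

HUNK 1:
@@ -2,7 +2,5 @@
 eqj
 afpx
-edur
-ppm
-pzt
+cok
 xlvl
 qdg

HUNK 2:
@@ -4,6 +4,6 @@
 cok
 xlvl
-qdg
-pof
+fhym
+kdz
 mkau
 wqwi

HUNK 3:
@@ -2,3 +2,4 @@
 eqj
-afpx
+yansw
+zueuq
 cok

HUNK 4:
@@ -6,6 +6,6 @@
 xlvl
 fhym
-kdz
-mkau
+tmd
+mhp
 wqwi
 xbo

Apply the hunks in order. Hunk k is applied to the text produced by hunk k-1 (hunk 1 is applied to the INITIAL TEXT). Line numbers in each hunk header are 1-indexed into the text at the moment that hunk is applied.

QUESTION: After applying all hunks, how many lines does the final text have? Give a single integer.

Answer: 12

Derivation:
Hunk 1: at line 2 remove [edur,ppm,pzt] add [cok] -> 11 lines: nnrtd eqj afpx cok xlvl qdg pof mkau wqwi xbo ymyp
Hunk 2: at line 4 remove [qdg,pof] add [fhym,kdz] -> 11 lines: nnrtd eqj afpx cok xlvl fhym kdz mkau wqwi xbo ymyp
Hunk 3: at line 2 remove [afpx] add [yansw,zueuq] -> 12 lines: nnrtd eqj yansw zueuq cok xlvl fhym kdz mkau wqwi xbo ymyp
Hunk 4: at line 6 remove [kdz,mkau] add [tmd,mhp] -> 12 lines: nnrtd eqj yansw zueuq cok xlvl fhym tmd mhp wqwi xbo ymyp
Final line count: 12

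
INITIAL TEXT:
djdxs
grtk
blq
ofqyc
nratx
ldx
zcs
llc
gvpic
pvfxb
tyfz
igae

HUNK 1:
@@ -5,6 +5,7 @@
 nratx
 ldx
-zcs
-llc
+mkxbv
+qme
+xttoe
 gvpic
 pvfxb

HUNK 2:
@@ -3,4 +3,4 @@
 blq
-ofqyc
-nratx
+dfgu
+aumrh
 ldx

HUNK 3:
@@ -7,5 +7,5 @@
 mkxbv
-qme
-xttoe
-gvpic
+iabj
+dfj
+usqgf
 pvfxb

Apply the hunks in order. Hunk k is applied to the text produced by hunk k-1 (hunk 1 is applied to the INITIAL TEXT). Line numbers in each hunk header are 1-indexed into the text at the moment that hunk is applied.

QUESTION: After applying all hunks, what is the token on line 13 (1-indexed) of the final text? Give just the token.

Hunk 1: at line 5 remove [zcs,llc] add [mkxbv,qme,xttoe] -> 13 lines: djdxs grtk blq ofqyc nratx ldx mkxbv qme xttoe gvpic pvfxb tyfz igae
Hunk 2: at line 3 remove [ofqyc,nratx] add [dfgu,aumrh] -> 13 lines: djdxs grtk blq dfgu aumrh ldx mkxbv qme xttoe gvpic pvfxb tyfz igae
Hunk 3: at line 7 remove [qme,xttoe,gvpic] add [iabj,dfj,usqgf] -> 13 lines: djdxs grtk blq dfgu aumrh ldx mkxbv iabj dfj usqgf pvfxb tyfz igae
Final line 13: igae

Answer: igae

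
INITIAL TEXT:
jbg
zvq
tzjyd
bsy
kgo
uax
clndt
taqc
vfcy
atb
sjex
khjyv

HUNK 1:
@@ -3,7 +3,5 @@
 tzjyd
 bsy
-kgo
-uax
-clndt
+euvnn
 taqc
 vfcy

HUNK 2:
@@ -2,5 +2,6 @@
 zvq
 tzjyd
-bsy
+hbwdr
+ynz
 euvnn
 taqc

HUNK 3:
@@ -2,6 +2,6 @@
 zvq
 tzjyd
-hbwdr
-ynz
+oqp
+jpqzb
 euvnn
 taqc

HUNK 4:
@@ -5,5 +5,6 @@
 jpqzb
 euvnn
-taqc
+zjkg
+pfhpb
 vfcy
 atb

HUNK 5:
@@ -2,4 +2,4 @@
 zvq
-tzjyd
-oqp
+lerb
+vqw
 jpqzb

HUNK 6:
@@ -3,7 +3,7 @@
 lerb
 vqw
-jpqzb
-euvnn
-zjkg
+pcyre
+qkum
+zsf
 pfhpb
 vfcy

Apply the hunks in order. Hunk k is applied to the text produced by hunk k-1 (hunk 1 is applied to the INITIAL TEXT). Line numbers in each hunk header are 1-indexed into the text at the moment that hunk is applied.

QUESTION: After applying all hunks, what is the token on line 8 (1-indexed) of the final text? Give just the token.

Answer: pfhpb

Derivation:
Hunk 1: at line 3 remove [kgo,uax,clndt] add [euvnn] -> 10 lines: jbg zvq tzjyd bsy euvnn taqc vfcy atb sjex khjyv
Hunk 2: at line 2 remove [bsy] add [hbwdr,ynz] -> 11 lines: jbg zvq tzjyd hbwdr ynz euvnn taqc vfcy atb sjex khjyv
Hunk 3: at line 2 remove [hbwdr,ynz] add [oqp,jpqzb] -> 11 lines: jbg zvq tzjyd oqp jpqzb euvnn taqc vfcy atb sjex khjyv
Hunk 4: at line 5 remove [taqc] add [zjkg,pfhpb] -> 12 lines: jbg zvq tzjyd oqp jpqzb euvnn zjkg pfhpb vfcy atb sjex khjyv
Hunk 5: at line 2 remove [tzjyd,oqp] add [lerb,vqw] -> 12 lines: jbg zvq lerb vqw jpqzb euvnn zjkg pfhpb vfcy atb sjex khjyv
Hunk 6: at line 3 remove [jpqzb,euvnn,zjkg] add [pcyre,qkum,zsf] -> 12 lines: jbg zvq lerb vqw pcyre qkum zsf pfhpb vfcy atb sjex khjyv
Final line 8: pfhpb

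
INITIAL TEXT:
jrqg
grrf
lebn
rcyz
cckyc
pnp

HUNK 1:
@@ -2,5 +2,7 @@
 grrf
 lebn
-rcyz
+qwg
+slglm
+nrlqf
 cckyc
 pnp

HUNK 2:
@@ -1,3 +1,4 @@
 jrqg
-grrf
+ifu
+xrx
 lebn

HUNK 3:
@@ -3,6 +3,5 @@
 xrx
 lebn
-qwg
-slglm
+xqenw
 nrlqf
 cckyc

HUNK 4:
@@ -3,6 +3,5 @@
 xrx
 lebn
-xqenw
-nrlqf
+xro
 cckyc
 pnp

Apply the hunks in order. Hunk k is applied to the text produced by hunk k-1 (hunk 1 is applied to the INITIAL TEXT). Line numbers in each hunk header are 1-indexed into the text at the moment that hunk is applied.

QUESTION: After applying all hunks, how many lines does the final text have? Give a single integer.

Answer: 7

Derivation:
Hunk 1: at line 2 remove [rcyz] add [qwg,slglm,nrlqf] -> 8 lines: jrqg grrf lebn qwg slglm nrlqf cckyc pnp
Hunk 2: at line 1 remove [grrf] add [ifu,xrx] -> 9 lines: jrqg ifu xrx lebn qwg slglm nrlqf cckyc pnp
Hunk 3: at line 3 remove [qwg,slglm] add [xqenw] -> 8 lines: jrqg ifu xrx lebn xqenw nrlqf cckyc pnp
Hunk 4: at line 3 remove [xqenw,nrlqf] add [xro] -> 7 lines: jrqg ifu xrx lebn xro cckyc pnp
Final line count: 7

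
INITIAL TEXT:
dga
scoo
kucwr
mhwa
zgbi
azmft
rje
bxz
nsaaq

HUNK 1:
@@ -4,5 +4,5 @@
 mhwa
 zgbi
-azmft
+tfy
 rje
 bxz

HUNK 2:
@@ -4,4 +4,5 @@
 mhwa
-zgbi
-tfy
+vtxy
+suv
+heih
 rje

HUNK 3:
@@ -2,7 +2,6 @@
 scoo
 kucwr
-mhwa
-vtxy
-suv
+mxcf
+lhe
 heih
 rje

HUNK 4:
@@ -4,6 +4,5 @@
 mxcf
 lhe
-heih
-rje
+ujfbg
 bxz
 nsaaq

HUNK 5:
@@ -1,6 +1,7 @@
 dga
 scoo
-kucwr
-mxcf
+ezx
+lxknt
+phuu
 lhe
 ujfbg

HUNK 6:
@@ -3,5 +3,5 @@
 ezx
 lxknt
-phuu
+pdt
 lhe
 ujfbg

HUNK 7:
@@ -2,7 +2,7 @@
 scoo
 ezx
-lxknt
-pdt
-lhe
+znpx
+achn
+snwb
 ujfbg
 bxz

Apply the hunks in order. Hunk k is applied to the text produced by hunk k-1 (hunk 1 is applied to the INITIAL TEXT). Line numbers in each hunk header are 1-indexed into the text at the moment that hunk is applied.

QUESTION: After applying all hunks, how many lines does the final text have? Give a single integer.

Answer: 9

Derivation:
Hunk 1: at line 4 remove [azmft] add [tfy] -> 9 lines: dga scoo kucwr mhwa zgbi tfy rje bxz nsaaq
Hunk 2: at line 4 remove [zgbi,tfy] add [vtxy,suv,heih] -> 10 lines: dga scoo kucwr mhwa vtxy suv heih rje bxz nsaaq
Hunk 3: at line 2 remove [mhwa,vtxy,suv] add [mxcf,lhe] -> 9 lines: dga scoo kucwr mxcf lhe heih rje bxz nsaaq
Hunk 4: at line 4 remove [heih,rje] add [ujfbg] -> 8 lines: dga scoo kucwr mxcf lhe ujfbg bxz nsaaq
Hunk 5: at line 1 remove [kucwr,mxcf] add [ezx,lxknt,phuu] -> 9 lines: dga scoo ezx lxknt phuu lhe ujfbg bxz nsaaq
Hunk 6: at line 3 remove [phuu] add [pdt] -> 9 lines: dga scoo ezx lxknt pdt lhe ujfbg bxz nsaaq
Hunk 7: at line 2 remove [lxknt,pdt,lhe] add [znpx,achn,snwb] -> 9 lines: dga scoo ezx znpx achn snwb ujfbg bxz nsaaq
Final line count: 9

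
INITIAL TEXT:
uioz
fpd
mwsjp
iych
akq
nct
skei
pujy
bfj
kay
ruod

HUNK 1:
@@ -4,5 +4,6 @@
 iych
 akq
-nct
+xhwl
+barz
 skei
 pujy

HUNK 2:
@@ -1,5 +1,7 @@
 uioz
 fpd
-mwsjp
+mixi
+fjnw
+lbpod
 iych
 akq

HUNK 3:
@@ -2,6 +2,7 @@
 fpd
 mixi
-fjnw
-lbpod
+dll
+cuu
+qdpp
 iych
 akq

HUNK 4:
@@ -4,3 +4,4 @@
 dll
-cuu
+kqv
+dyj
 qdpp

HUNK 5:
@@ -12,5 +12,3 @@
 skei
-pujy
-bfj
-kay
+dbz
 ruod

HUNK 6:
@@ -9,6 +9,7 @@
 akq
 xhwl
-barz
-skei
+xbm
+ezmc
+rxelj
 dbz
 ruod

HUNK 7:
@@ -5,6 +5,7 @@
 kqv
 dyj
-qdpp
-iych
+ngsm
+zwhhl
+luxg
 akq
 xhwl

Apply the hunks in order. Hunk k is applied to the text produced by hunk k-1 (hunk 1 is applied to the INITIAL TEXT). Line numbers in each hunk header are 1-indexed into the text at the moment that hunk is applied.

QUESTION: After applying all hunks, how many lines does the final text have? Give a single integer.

Answer: 16

Derivation:
Hunk 1: at line 4 remove [nct] add [xhwl,barz] -> 12 lines: uioz fpd mwsjp iych akq xhwl barz skei pujy bfj kay ruod
Hunk 2: at line 1 remove [mwsjp] add [mixi,fjnw,lbpod] -> 14 lines: uioz fpd mixi fjnw lbpod iych akq xhwl barz skei pujy bfj kay ruod
Hunk 3: at line 2 remove [fjnw,lbpod] add [dll,cuu,qdpp] -> 15 lines: uioz fpd mixi dll cuu qdpp iych akq xhwl barz skei pujy bfj kay ruod
Hunk 4: at line 4 remove [cuu] add [kqv,dyj] -> 16 lines: uioz fpd mixi dll kqv dyj qdpp iych akq xhwl barz skei pujy bfj kay ruod
Hunk 5: at line 12 remove [pujy,bfj,kay] add [dbz] -> 14 lines: uioz fpd mixi dll kqv dyj qdpp iych akq xhwl barz skei dbz ruod
Hunk 6: at line 9 remove [barz,skei] add [xbm,ezmc,rxelj] -> 15 lines: uioz fpd mixi dll kqv dyj qdpp iych akq xhwl xbm ezmc rxelj dbz ruod
Hunk 7: at line 5 remove [qdpp,iych] add [ngsm,zwhhl,luxg] -> 16 lines: uioz fpd mixi dll kqv dyj ngsm zwhhl luxg akq xhwl xbm ezmc rxelj dbz ruod
Final line count: 16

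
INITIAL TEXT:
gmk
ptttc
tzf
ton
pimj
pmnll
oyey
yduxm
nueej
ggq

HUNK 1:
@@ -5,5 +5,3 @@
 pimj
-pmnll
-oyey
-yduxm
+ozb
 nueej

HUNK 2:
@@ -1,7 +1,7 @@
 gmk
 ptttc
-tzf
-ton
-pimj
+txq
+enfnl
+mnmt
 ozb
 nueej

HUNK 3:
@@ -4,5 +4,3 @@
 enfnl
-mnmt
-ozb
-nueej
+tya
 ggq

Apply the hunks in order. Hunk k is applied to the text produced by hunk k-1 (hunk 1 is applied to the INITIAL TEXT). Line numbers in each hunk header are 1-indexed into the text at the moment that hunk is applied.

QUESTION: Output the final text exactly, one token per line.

Hunk 1: at line 5 remove [pmnll,oyey,yduxm] add [ozb] -> 8 lines: gmk ptttc tzf ton pimj ozb nueej ggq
Hunk 2: at line 1 remove [tzf,ton,pimj] add [txq,enfnl,mnmt] -> 8 lines: gmk ptttc txq enfnl mnmt ozb nueej ggq
Hunk 3: at line 4 remove [mnmt,ozb,nueej] add [tya] -> 6 lines: gmk ptttc txq enfnl tya ggq

Answer: gmk
ptttc
txq
enfnl
tya
ggq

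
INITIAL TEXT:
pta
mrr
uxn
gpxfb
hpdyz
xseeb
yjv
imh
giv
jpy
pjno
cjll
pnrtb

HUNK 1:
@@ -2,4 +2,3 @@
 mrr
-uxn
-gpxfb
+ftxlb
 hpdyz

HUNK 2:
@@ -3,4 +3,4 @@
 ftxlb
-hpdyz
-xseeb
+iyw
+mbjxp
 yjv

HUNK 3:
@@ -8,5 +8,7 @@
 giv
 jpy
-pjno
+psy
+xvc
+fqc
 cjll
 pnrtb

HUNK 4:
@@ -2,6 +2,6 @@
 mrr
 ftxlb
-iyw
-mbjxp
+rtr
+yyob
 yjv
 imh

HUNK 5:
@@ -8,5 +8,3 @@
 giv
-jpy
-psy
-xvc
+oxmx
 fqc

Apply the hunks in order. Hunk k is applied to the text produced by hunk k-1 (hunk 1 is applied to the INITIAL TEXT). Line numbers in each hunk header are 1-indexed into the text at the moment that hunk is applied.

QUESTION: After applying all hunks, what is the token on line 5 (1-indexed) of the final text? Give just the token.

Answer: yyob

Derivation:
Hunk 1: at line 2 remove [uxn,gpxfb] add [ftxlb] -> 12 lines: pta mrr ftxlb hpdyz xseeb yjv imh giv jpy pjno cjll pnrtb
Hunk 2: at line 3 remove [hpdyz,xseeb] add [iyw,mbjxp] -> 12 lines: pta mrr ftxlb iyw mbjxp yjv imh giv jpy pjno cjll pnrtb
Hunk 3: at line 8 remove [pjno] add [psy,xvc,fqc] -> 14 lines: pta mrr ftxlb iyw mbjxp yjv imh giv jpy psy xvc fqc cjll pnrtb
Hunk 4: at line 2 remove [iyw,mbjxp] add [rtr,yyob] -> 14 lines: pta mrr ftxlb rtr yyob yjv imh giv jpy psy xvc fqc cjll pnrtb
Hunk 5: at line 8 remove [jpy,psy,xvc] add [oxmx] -> 12 lines: pta mrr ftxlb rtr yyob yjv imh giv oxmx fqc cjll pnrtb
Final line 5: yyob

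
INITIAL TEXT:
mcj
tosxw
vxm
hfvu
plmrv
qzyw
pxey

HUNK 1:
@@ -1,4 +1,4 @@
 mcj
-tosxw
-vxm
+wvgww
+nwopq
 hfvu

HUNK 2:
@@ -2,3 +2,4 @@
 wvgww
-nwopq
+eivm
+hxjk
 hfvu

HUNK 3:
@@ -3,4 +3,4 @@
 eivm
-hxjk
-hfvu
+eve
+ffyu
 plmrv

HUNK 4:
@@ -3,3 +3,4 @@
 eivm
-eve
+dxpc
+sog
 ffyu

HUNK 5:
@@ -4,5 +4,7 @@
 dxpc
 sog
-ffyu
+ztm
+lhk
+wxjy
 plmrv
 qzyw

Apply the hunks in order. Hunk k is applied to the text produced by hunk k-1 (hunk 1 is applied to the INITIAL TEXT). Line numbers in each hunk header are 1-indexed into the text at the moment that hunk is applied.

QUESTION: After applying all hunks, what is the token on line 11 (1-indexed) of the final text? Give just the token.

Hunk 1: at line 1 remove [tosxw,vxm] add [wvgww,nwopq] -> 7 lines: mcj wvgww nwopq hfvu plmrv qzyw pxey
Hunk 2: at line 2 remove [nwopq] add [eivm,hxjk] -> 8 lines: mcj wvgww eivm hxjk hfvu plmrv qzyw pxey
Hunk 3: at line 3 remove [hxjk,hfvu] add [eve,ffyu] -> 8 lines: mcj wvgww eivm eve ffyu plmrv qzyw pxey
Hunk 4: at line 3 remove [eve] add [dxpc,sog] -> 9 lines: mcj wvgww eivm dxpc sog ffyu plmrv qzyw pxey
Hunk 5: at line 4 remove [ffyu] add [ztm,lhk,wxjy] -> 11 lines: mcj wvgww eivm dxpc sog ztm lhk wxjy plmrv qzyw pxey
Final line 11: pxey

Answer: pxey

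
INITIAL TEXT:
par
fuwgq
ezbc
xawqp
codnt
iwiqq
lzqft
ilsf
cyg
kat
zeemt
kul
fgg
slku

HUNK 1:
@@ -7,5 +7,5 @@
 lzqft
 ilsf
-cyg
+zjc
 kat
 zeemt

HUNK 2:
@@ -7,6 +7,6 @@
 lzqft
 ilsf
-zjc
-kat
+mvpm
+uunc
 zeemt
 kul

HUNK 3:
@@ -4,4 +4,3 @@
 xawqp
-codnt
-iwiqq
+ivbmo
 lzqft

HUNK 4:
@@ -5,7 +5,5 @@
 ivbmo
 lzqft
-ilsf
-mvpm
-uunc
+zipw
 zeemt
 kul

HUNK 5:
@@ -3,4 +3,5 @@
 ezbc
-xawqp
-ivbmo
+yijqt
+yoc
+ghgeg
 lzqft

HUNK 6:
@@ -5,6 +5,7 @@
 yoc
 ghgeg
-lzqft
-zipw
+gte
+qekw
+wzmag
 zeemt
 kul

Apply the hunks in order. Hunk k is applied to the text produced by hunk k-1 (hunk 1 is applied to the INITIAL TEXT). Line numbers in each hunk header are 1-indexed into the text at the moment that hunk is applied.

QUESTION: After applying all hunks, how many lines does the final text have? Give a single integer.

Answer: 13

Derivation:
Hunk 1: at line 7 remove [cyg] add [zjc] -> 14 lines: par fuwgq ezbc xawqp codnt iwiqq lzqft ilsf zjc kat zeemt kul fgg slku
Hunk 2: at line 7 remove [zjc,kat] add [mvpm,uunc] -> 14 lines: par fuwgq ezbc xawqp codnt iwiqq lzqft ilsf mvpm uunc zeemt kul fgg slku
Hunk 3: at line 4 remove [codnt,iwiqq] add [ivbmo] -> 13 lines: par fuwgq ezbc xawqp ivbmo lzqft ilsf mvpm uunc zeemt kul fgg slku
Hunk 4: at line 5 remove [ilsf,mvpm,uunc] add [zipw] -> 11 lines: par fuwgq ezbc xawqp ivbmo lzqft zipw zeemt kul fgg slku
Hunk 5: at line 3 remove [xawqp,ivbmo] add [yijqt,yoc,ghgeg] -> 12 lines: par fuwgq ezbc yijqt yoc ghgeg lzqft zipw zeemt kul fgg slku
Hunk 6: at line 5 remove [lzqft,zipw] add [gte,qekw,wzmag] -> 13 lines: par fuwgq ezbc yijqt yoc ghgeg gte qekw wzmag zeemt kul fgg slku
Final line count: 13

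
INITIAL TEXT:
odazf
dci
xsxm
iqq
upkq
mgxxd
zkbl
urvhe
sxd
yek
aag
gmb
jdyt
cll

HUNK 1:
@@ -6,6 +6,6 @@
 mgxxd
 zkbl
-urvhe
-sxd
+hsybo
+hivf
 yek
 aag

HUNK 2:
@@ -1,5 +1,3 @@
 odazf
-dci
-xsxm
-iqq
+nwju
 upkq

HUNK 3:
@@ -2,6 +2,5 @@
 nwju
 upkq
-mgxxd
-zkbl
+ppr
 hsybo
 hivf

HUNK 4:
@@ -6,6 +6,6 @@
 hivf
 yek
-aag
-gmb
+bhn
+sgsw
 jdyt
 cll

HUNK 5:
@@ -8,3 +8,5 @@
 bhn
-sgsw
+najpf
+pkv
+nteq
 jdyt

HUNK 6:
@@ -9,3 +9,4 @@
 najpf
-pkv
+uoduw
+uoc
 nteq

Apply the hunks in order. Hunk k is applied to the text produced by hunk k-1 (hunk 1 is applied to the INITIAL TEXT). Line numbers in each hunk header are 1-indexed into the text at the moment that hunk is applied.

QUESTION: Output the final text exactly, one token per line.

Hunk 1: at line 6 remove [urvhe,sxd] add [hsybo,hivf] -> 14 lines: odazf dci xsxm iqq upkq mgxxd zkbl hsybo hivf yek aag gmb jdyt cll
Hunk 2: at line 1 remove [dci,xsxm,iqq] add [nwju] -> 12 lines: odazf nwju upkq mgxxd zkbl hsybo hivf yek aag gmb jdyt cll
Hunk 3: at line 2 remove [mgxxd,zkbl] add [ppr] -> 11 lines: odazf nwju upkq ppr hsybo hivf yek aag gmb jdyt cll
Hunk 4: at line 6 remove [aag,gmb] add [bhn,sgsw] -> 11 lines: odazf nwju upkq ppr hsybo hivf yek bhn sgsw jdyt cll
Hunk 5: at line 8 remove [sgsw] add [najpf,pkv,nteq] -> 13 lines: odazf nwju upkq ppr hsybo hivf yek bhn najpf pkv nteq jdyt cll
Hunk 6: at line 9 remove [pkv] add [uoduw,uoc] -> 14 lines: odazf nwju upkq ppr hsybo hivf yek bhn najpf uoduw uoc nteq jdyt cll

Answer: odazf
nwju
upkq
ppr
hsybo
hivf
yek
bhn
najpf
uoduw
uoc
nteq
jdyt
cll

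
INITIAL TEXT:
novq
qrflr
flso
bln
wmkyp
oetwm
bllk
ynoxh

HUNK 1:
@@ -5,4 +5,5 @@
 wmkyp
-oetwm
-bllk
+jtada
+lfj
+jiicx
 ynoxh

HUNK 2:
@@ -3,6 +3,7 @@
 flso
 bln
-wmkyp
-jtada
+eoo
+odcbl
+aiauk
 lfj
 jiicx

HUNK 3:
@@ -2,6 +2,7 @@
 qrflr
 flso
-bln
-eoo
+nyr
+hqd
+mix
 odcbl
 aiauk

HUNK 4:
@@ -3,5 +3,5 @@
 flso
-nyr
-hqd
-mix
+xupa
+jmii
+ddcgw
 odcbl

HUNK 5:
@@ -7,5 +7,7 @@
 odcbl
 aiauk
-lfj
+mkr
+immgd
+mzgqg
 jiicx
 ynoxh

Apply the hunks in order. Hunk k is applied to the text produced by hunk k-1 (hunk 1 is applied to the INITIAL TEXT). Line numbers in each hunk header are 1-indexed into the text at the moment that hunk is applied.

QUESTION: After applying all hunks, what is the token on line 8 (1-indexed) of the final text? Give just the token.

Answer: aiauk

Derivation:
Hunk 1: at line 5 remove [oetwm,bllk] add [jtada,lfj,jiicx] -> 9 lines: novq qrflr flso bln wmkyp jtada lfj jiicx ynoxh
Hunk 2: at line 3 remove [wmkyp,jtada] add [eoo,odcbl,aiauk] -> 10 lines: novq qrflr flso bln eoo odcbl aiauk lfj jiicx ynoxh
Hunk 3: at line 2 remove [bln,eoo] add [nyr,hqd,mix] -> 11 lines: novq qrflr flso nyr hqd mix odcbl aiauk lfj jiicx ynoxh
Hunk 4: at line 3 remove [nyr,hqd,mix] add [xupa,jmii,ddcgw] -> 11 lines: novq qrflr flso xupa jmii ddcgw odcbl aiauk lfj jiicx ynoxh
Hunk 5: at line 7 remove [lfj] add [mkr,immgd,mzgqg] -> 13 lines: novq qrflr flso xupa jmii ddcgw odcbl aiauk mkr immgd mzgqg jiicx ynoxh
Final line 8: aiauk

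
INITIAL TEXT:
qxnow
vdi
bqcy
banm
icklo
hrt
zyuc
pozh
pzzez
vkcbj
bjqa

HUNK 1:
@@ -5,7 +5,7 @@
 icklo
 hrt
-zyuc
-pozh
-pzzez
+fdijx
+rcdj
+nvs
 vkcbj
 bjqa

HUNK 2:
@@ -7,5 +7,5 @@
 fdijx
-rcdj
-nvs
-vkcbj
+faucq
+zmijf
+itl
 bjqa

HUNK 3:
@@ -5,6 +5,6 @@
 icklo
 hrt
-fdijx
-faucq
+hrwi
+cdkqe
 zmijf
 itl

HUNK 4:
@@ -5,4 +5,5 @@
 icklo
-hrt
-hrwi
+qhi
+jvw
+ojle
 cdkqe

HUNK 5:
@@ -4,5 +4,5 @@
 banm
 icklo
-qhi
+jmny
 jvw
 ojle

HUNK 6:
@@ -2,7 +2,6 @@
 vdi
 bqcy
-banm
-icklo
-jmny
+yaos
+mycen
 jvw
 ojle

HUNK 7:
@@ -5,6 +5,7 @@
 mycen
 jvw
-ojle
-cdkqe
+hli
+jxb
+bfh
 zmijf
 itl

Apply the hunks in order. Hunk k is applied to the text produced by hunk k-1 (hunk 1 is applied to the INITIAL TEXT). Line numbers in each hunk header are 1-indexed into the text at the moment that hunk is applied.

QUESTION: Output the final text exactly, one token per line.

Answer: qxnow
vdi
bqcy
yaos
mycen
jvw
hli
jxb
bfh
zmijf
itl
bjqa

Derivation:
Hunk 1: at line 5 remove [zyuc,pozh,pzzez] add [fdijx,rcdj,nvs] -> 11 lines: qxnow vdi bqcy banm icklo hrt fdijx rcdj nvs vkcbj bjqa
Hunk 2: at line 7 remove [rcdj,nvs,vkcbj] add [faucq,zmijf,itl] -> 11 lines: qxnow vdi bqcy banm icklo hrt fdijx faucq zmijf itl bjqa
Hunk 3: at line 5 remove [fdijx,faucq] add [hrwi,cdkqe] -> 11 lines: qxnow vdi bqcy banm icklo hrt hrwi cdkqe zmijf itl bjqa
Hunk 4: at line 5 remove [hrt,hrwi] add [qhi,jvw,ojle] -> 12 lines: qxnow vdi bqcy banm icklo qhi jvw ojle cdkqe zmijf itl bjqa
Hunk 5: at line 4 remove [qhi] add [jmny] -> 12 lines: qxnow vdi bqcy banm icklo jmny jvw ojle cdkqe zmijf itl bjqa
Hunk 6: at line 2 remove [banm,icklo,jmny] add [yaos,mycen] -> 11 lines: qxnow vdi bqcy yaos mycen jvw ojle cdkqe zmijf itl bjqa
Hunk 7: at line 5 remove [ojle,cdkqe] add [hli,jxb,bfh] -> 12 lines: qxnow vdi bqcy yaos mycen jvw hli jxb bfh zmijf itl bjqa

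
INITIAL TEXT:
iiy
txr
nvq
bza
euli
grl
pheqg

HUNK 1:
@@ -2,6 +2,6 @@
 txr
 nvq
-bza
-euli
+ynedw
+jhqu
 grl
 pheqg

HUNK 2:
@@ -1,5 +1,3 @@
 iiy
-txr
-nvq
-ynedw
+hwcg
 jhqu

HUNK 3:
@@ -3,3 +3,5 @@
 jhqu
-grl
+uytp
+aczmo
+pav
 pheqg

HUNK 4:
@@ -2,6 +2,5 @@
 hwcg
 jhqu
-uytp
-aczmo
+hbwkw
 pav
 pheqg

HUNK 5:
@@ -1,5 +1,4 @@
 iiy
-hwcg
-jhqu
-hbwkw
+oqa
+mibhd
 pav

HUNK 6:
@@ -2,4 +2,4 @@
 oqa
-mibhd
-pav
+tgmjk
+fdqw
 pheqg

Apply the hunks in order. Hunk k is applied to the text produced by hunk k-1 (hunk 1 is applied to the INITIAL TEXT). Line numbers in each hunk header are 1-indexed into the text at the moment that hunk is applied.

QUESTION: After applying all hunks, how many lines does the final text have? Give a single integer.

Hunk 1: at line 2 remove [bza,euli] add [ynedw,jhqu] -> 7 lines: iiy txr nvq ynedw jhqu grl pheqg
Hunk 2: at line 1 remove [txr,nvq,ynedw] add [hwcg] -> 5 lines: iiy hwcg jhqu grl pheqg
Hunk 3: at line 3 remove [grl] add [uytp,aczmo,pav] -> 7 lines: iiy hwcg jhqu uytp aczmo pav pheqg
Hunk 4: at line 2 remove [uytp,aczmo] add [hbwkw] -> 6 lines: iiy hwcg jhqu hbwkw pav pheqg
Hunk 5: at line 1 remove [hwcg,jhqu,hbwkw] add [oqa,mibhd] -> 5 lines: iiy oqa mibhd pav pheqg
Hunk 6: at line 2 remove [mibhd,pav] add [tgmjk,fdqw] -> 5 lines: iiy oqa tgmjk fdqw pheqg
Final line count: 5

Answer: 5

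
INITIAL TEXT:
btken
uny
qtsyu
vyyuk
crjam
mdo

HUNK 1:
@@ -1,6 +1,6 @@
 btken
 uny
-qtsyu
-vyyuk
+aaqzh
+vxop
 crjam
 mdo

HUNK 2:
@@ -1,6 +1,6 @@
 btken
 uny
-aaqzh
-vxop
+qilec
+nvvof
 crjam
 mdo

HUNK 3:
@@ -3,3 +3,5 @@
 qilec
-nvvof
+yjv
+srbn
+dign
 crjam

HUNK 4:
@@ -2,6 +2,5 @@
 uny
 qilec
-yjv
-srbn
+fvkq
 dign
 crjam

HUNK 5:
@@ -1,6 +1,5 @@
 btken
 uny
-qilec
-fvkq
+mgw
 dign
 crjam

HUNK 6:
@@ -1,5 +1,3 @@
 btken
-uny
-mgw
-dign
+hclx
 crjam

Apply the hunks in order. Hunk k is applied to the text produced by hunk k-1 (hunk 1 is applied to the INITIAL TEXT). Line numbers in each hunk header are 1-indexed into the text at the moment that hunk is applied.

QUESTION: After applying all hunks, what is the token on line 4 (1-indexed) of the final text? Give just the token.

Hunk 1: at line 1 remove [qtsyu,vyyuk] add [aaqzh,vxop] -> 6 lines: btken uny aaqzh vxop crjam mdo
Hunk 2: at line 1 remove [aaqzh,vxop] add [qilec,nvvof] -> 6 lines: btken uny qilec nvvof crjam mdo
Hunk 3: at line 3 remove [nvvof] add [yjv,srbn,dign] -> 8 lines: btken uny qilec yjv srbn dign crjam mdo
Hunk 4: at line 2 remove [yjv,srbn] add [fvkq] -> 7 lines: btken uny qilec fvkq dign crjam mdo
Hunk 5: at line 1 remove [qilec,fvkq] add [mgw] -> 6 lines: btken uny mgw dign crjam mdo
Hunk 6: at line 1 remove [uny,mgw,dign] add [hclx] -> 4 lines: btken hclx crjam mdo
Final line 4: mdo

Answer: mdo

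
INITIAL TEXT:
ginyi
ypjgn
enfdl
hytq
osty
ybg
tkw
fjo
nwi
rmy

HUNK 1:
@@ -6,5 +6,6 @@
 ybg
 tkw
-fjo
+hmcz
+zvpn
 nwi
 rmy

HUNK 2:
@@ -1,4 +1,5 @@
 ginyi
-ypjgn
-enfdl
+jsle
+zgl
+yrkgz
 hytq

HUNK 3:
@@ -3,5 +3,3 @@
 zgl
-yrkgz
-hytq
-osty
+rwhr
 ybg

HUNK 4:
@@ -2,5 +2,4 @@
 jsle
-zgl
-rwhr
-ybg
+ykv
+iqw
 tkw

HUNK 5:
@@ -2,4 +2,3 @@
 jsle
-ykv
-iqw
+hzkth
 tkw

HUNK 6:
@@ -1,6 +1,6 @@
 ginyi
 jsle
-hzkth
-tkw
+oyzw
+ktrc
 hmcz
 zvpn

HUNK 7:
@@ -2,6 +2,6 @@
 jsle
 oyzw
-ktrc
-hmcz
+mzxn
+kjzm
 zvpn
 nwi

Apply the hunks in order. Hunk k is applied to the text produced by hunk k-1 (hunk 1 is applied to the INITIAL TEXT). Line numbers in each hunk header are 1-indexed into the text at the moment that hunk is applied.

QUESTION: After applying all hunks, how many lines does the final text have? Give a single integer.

Hunk 1: at line 6 remove [fjo] add [hmcz,zvpn] -> 11 lines: ginyi ypjgn enfdl hytq osty ybg tkw hmcz zvpn nwi rmy
Hunk 2: at line 1 remove [ypjgn,enfdl] add [jsle,zgl,yrkgz] -> 12 lines: ginyi jsle zgl yrkgz hytq osty ybg tkw hmcz zvpn nwi rmy
Hunk 3: at line 3 remove [yrkgz,hytq,osty] add [rwhr] -> 10 lines: ginyi jsle zgl rwhr ybg tkw hmcz zvpn nwi rmy
Hunk 4: at line 2 remove [zgl,rwhr,ybg] add [ykv,iqw] -> 9 lines: ginyi jsle ykv iqw tkw hmcz zvpn nwi rmy
Hunk 5: at line 2 remove [ykv,iqw] add [hzkth] -> 8 lines: ginyi jsle hzkth tkw hmcz zvpn nwi rmy
Hunk 6: at line 1 remove [hzkth,tkw] add [oyzw,ktrc] -> 8 lines: ginyi jsle oyzw ktrc hmcz zvpn nwi rmy
Hunk 7: at line 2 remove [ktrc,hmcz] add [mzxn,kjzm] -> 8 lines: ginyi jsle oyzw mzxn kjzm zvpn nwi rmy
Final line count: 8

Answer: 8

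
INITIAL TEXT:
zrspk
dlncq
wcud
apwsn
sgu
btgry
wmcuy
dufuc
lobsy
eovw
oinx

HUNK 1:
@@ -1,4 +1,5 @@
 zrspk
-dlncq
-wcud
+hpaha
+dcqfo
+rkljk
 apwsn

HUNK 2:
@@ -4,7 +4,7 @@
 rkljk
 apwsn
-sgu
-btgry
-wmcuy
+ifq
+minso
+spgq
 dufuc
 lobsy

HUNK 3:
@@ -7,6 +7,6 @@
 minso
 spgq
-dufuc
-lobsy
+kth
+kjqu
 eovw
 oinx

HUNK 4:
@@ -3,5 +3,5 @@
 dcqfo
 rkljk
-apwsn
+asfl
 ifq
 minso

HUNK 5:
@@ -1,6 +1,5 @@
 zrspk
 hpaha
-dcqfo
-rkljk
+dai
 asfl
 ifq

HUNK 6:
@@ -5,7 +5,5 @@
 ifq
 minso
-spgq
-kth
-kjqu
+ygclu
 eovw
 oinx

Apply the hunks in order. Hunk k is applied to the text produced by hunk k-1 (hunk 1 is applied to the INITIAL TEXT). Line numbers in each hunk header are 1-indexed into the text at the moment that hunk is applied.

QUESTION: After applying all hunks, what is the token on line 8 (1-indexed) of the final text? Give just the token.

Answer: eovw

Derivation:
Hunk 1: at line 1 remove [dlncq,wcud] add [hpaha,dcqfo,rkljk] -> 12 lines: zrspk hpaha dcqfo rkljk apwsn sgu btgry wmcuy dufuc lobsy eovw oinx
Hunk 2: at line 4 remove [sgu,btgry,wmcuy] add [ifq,minso,spgq] -> 12 lines: zrspk hpaha dcqfo rkljk apwsn ifq minso spgq dufuc lobsy eovw oinx
Hunk 3: at line 7 remove [dufuc,lobsy] add [kth,kjqu] -> 12 lines: zrspk hpaha dcqfo rkljk apwsn ifq minso spgq kth kjqu eovw oinx
Hunk 4: at line 3 remove [apwsn] add [asfl] -> 12 lines: zrspk hpaha dcqfo rkljk asfl ifq minso spgq kth kjqu eovw oinx
Hunk 5: at line 1 remove [dcqfo,rkljk] add [dai] -> 11 lines: zrspk hpaha dai asfl ifq minso spgq kth kjqu eovw oinx
Hunk 6: at line 5 remove [spgq,kth,kjqu] add [ygclu] -> 9 lines: zrspk hpaha dai asfl ifq minso ygclu eovw oinx
Final line 8: eovw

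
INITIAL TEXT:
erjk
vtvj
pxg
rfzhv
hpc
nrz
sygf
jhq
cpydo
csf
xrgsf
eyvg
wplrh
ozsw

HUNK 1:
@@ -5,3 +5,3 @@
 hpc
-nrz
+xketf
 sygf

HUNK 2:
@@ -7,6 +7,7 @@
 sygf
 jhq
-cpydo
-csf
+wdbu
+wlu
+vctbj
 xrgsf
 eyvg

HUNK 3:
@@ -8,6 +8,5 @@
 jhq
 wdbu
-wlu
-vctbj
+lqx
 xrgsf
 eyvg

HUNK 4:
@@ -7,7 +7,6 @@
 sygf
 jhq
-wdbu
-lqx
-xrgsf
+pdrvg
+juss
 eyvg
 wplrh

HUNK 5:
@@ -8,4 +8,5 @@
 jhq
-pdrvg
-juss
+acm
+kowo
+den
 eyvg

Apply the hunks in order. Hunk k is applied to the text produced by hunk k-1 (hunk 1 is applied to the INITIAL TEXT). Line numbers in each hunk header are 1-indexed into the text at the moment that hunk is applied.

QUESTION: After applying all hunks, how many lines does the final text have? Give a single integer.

Hunk 1: at line 5 remove [nrz] add [xketf] -> 14 lines: erjk vtvj pxg rfzhv hpc xketf sygf jhq cpydo csf xrgsf eyvg wplrh ozsw
Hunk 2: at line 7 remove [cpydo,csf] add [wdbu,wlu,vctbj] -> 15 lines: erjk vtvj pxg rfzhv hpc xketf sygf jhq wdbu wlu vctbj xrgsf eyvg wplrh ozsw
Hunk 3: at line 8 remove [wlu,vctbj] add [lqx] -> 14 lines: erjk vtvj pxg rfzhv hpc xketf sygf jhq wdbu lqx xrgsf eyvg wplrh ozsw
Hunk 4: at line 7 remove [wdbu,lqx,xrgsf] add [pdrvg,juss] -> 13 lines: erjk vtvj pxg rfzhv hpc xketf sygf jhq pdrvg juss eyvg wplrh ozsw
Hunk 5: at line 8 remove [pdrvg,juss] add [acm,kowo,den] -> 14 lines: erjk vtvj pxg rfzhv hpc xketf sygf jhq acm kowo den eyvg wplrh ozsw
Final line count: 14

Answer: 14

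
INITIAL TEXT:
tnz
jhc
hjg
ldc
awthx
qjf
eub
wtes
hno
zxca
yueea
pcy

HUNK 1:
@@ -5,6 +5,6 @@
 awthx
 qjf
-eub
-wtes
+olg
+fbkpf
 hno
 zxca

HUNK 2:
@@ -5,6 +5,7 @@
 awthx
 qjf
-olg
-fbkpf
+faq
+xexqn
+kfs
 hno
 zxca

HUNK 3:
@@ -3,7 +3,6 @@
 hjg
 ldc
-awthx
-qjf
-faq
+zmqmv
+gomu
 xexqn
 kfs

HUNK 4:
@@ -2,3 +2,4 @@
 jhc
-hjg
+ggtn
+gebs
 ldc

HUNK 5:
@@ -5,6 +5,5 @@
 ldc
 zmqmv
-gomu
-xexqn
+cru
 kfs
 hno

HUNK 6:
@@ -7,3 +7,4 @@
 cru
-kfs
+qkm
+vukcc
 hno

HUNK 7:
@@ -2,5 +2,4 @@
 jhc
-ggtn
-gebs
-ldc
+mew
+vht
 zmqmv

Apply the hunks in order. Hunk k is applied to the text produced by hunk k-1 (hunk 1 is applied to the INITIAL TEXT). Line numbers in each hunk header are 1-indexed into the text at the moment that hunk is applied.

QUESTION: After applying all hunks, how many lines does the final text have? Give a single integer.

Answer: 12

Derivation:
Hunk 1: at line 5 remove [eub,wtes] add [olg,fbkpf] -> 12 lines: tnz jhc hjg ldc awthx qjf olg fbkpf hno zxca yueea pcy
Hunk 2: at line 5 remove [olg,fbkpf] add [faq,xexqn,kfs] -> 13 lines: tnz jhc hjg ldc awthx qjf faq xexqn kfs hno zxca yueea pcy
Hunk 3: at line 3 remove [awthx,qjf,faq] add [zmqmv,gomu] -> 12 lines: tnz jhc hjg ldc zmqmv gomu xexqn kfs hno zxca yueea pcy
Hunk 4: at line 2 remove [hjg] add [ggtn,gebs] -> 13 lines: tnz jhc ggtn gebs ldc zmqmv gomu xexqn kfs hno zxca yueea pcy
Hunk 5: at line 5 remove [gomu,xexqn] add [cru] -> 12 lines: tnz jhc ggtn gebs ldc zmqmv cru kfs hno zxca yueea pcy
Hunk 6: at line 7 remove [kfs] add [qkm,vukcc] -> 13 lines: tnz jhc ggtn gebs ldc zmqmv cru qkm vukcc hno zxca yueea pcy
Hunk 7: at line 2 remove [ggtn,gebs,ldc] add [mew,vht] -> 12 lines: tnz jhc mew vht zmqmv cru qkm vukcc hno zxca yueea pcy
Final line count: 12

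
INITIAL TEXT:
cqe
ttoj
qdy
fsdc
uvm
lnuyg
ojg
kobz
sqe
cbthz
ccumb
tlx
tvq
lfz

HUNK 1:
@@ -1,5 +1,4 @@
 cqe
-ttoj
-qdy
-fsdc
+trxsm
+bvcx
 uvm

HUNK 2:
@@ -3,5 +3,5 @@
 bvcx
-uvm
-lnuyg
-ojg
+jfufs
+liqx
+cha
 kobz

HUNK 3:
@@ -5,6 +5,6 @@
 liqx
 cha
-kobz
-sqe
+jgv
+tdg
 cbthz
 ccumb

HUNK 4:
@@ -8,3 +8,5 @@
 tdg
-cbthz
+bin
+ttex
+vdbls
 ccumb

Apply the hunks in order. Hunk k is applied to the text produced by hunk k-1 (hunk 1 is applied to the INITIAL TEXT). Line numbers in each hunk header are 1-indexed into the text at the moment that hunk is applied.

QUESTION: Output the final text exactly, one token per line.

Answer: cqe
trxsm
bvcx
jfufs
liqx
cha
jgv
tdg
bin
ttex
vdbls
ccumb
tlx
tvq
lfz

Derivation:
Hunk 1: at line 1 remove [ttoj,qdy,fsdc] add [trxsm,bvcx] -> 13 lines: cqe trxsm bvcx uvm lnuyg ojg kobz sqe cbthz ccumb tlx tvq lfz
Hunk 2: at line 3 remove [uvm,lnuyg,ojg] add [jfufs,liqx,cha] -> 13 lines: cqe trxsm bvcx jfufs liqx cha kobz sqe cbthz ccumb tlx tvq lfz
Hunk 3: at line 5 remove [kobz,sqe] add [jgv,tdg] -> 13 lines: cqe trxsm bvcx jfufs liqx cha jgv tdg cbthz ccumb tlx tvq lfz
Hunk 4: at line 8 remove [cbthz] add [bin,ttex,vdbls] -> 15 lines: cqe trxsm bvcx jfufs liqx cha jgv tdg bin ttex vdbls ccumb tlx tvq lfz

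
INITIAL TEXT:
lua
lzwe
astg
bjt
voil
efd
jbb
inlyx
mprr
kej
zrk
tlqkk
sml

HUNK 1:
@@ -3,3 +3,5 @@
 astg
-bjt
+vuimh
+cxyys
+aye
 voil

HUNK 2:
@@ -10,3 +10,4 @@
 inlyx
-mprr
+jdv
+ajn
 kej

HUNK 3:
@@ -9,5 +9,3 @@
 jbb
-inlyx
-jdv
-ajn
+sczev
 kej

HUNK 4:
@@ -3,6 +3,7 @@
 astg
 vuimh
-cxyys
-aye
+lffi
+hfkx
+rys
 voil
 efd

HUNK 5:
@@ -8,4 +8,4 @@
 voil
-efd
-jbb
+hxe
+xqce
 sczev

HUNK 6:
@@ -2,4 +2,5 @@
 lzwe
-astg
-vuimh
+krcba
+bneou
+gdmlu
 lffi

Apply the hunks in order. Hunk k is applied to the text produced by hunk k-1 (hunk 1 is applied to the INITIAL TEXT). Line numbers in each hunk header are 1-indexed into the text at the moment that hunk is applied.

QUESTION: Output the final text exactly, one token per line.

Hunk 1: at line 3 remove [bjt] add [vuimh,cxyys,aye] -> 15 lines: lua lzwe astg vuimh cxyys aye voil efd jbb inlyx mprr kej zrk tlqkk sml
Hunk 2: at line 10 remove [mprr] add [jdv,ajn] -> 16 lines: lua lzwe astg vuimh cxyys aye voil efd jbb inlyx jdv ajn kej zrk tlqkk sml
Hunk 3: at line 9 remove [inlyx,jdv,ajn] add [sczev] -> 14 lines: lua lzwe astg vuimh cxyys aye voil efd jbb sczev kej zrk tlqkk sml
Hunk 4: at line 3 remove [cxyys,aye] add [lffi,hfkx,rys] -> 15 lines: lua lzwe astg vuimh lffi hfkx rys voil efd jbb sczev kej zrk tlqkk sml
Hunk 5: at line 8 remove [efd,jbb] add [hxe,xqce] -> 15 lines: lua lzwe astg vuimh lffi hfkx rys voil hxe xqce sczev kej zrk tlqkk sml
Hunk 6: at line 2 remove [astg,vuimh] add [krcba,bneou,gdmlu] -> 16 lines: lua lzwe krcba bneou gdmlu lffi hfkx rys voil hxe xqce sczev kej zrk tlqkk sml

Answer: lua
lzwe
krcba
bneou
gdmlu
lffi
hfkx
rys
voil
hxe
xqce
sczev
kej
zrk
tlqkk
sml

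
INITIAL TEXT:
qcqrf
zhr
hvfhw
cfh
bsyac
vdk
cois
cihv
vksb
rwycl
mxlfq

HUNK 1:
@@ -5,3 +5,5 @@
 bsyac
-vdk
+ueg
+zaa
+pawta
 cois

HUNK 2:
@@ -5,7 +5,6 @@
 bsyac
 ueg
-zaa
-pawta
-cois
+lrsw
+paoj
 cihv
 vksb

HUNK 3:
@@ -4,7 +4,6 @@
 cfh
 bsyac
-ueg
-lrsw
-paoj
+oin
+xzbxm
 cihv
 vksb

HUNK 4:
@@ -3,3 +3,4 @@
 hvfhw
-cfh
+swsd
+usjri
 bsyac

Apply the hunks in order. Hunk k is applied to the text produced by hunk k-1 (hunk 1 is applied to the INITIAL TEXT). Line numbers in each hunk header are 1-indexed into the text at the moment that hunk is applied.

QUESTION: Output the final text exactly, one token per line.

Hunk 1: at line 5 remove [vdk] add [ueg,zaa,pawta] -> 13 lines: qcqrf zhr hvfhw cfh bsyac ueg zaa pawta cois cihv vksb rwycl mxlfq
Hunk 2: at line 5 remove [zaa,pawta,cois] add [lrsw,paoj] -> 12 lines: qcqrf zhr hvfhw cfh bsyac ueg lrsw paoj cihv vksb rwycl mxlfq
Hunk 3: at line 4 remove [ueg,lrsw,paoj] add [oin,xzbxm] -> 11 lines: qcqrf zhr hvfhw cfh bsyac oin xzbxm cihv vksb rwycl mxlfq
Hunk 4: at line 3 remove [cfh] add [swsd,usjri] -> 12 lines: qcqrf zhr hvfhw swsd usjri bsyac oin xzbxm cihv vksb rwycl mxlfq

Answer: qcqrf
zhr
hvfhw
swsd
usjri
bsyac
oin
xzbxm
cihv
vksb
rwycl
mxlfq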